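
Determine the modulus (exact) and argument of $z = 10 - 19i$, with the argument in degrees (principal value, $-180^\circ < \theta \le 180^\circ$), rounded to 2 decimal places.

|z| = sqrt(10^2 + (-19)^2) = sqrt(461)
arg(z) = arctan(b/a) = arctan(-19/10) (quadrant-adjusted) = -62.24°


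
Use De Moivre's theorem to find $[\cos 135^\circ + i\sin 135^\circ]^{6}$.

By De Moivre: z^n = r^n(cos(nθ) + i sin(nθ))
= 1^6(cos(6*135°) + i sin(6*135°))
= 1(cos 90° + i sin 90°)
= i


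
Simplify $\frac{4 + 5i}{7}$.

Divisor is real, so divide each part by 7:
= 4/7 + (5/7)i


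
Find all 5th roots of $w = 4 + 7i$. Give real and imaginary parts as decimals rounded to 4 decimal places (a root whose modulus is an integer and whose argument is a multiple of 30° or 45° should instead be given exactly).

|w| = sqrt(65) ≈ 8.062258, arg(w) ≈ 60.255119°
Root modulus = sqrt(65)^(1/5) ≈ 1.518068
Root arguments: θ_k = (arg(w) + 360°k)/5 for k = 0, 1, ..., 4
Compute each root as (root modulus)(cos θ_k + i sin θ_k) using full-precision intermediates, then round to 4 decimal places.
Roots: 1.4846 + 0.3169i, 0.1573 + 1.5099i, -1.3874 + 0.6162i, -1.0148 - 1.1290i, 0.7602 - 1.3140i


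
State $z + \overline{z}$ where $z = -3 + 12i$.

z + conjugate(z) = (a + bi) + (a - bi) = 2a
= 2 * (-3) = -6


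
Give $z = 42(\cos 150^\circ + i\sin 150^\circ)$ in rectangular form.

a = r cos θ = 42 * -sqrt(3)/2 = -21*sqrt(3)
b = r sin θ = 42 * 1/2 = 21
z = -21*sqrt(3) + 21i


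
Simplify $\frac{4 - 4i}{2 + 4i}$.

Multiply numerator and denominator by conjugate (2 - 4i):
= (4 - 4i)(2 - 4i) / (2^2 + 4^2)
= (-8 - 24i) / 20
Divide through by 4: (-2 - 6i) / 5
= -2/5 - (6/5)i


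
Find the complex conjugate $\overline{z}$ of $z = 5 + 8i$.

If z = a + bi, then conjugate(z) = a - bi
conjugate(5 + 8i) = 5 - 8i


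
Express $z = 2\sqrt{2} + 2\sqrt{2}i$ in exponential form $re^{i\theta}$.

r = |z| = sqrt((2*sqrt(2))^2 + (2*sqrt(2))^2) = sqrt(8 + 8) = sqrt(16) = 4
θ = arctan(b/a) = arctan(2.8284/2.8284) (quadrant-adjusted) = 45° = π/4
z = 4e^(i*π/4)


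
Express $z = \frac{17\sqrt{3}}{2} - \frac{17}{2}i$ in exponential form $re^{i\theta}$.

r = |z| = sqrt((17*sqrt(3)/2)^2 + (-17/2)^2) = sqrt(867/4 + 289/4) = sqrt(289) = 17
θ = arctan(b/a) = arctan(-8.5/14.7224) (quadrant-adjusted) = -30° = -π/6
z = 17e^(-i*π/6)


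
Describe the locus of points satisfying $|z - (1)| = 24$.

|z - z0| = r describes a circle centered at z0 with radius r
Here z0 = 1 and r = 24
Locus: Circle centered at (1, 0) with radius 24


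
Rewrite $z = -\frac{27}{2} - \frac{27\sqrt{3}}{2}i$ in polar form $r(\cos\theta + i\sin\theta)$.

r = |z| = sqrt(a^2 + b^2) = sqrt((-27/2)^2 + (-27*sqrt(3)/2)^2) = sqrt(729/4 + 2187/4) = sqrt(729) = 27
θ = arctan(b/a) = arctan(-23.3827/-13.5) (quadrant-adjusted) = 240°
z = 27(cos 240° + i sin 240°)


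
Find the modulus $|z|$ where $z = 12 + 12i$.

|z| = sqrt(a^2 + b^2) = sqrt(12^2 + 12^2) = sqrt(288) = sqrt(288)


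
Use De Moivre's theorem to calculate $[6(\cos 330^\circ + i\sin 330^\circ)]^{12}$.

By De Moivre: z^n = r^n(cos(nθ) + i sin(nθ))
= 6^12(cos(12*330°) + i sin(12*330°))
= 2176782336(cos 0° + i sin 0°)
= 2176782336


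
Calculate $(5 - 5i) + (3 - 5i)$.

(5 + 3) + (-5 + (-5))i = 8 - 10i


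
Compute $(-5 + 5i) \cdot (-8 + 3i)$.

(a1*a2 - b1*b2) + (a1*b2 + b1*a2)i
= (40 - 15) + (-15 + (-40))i
= 25 - 55i


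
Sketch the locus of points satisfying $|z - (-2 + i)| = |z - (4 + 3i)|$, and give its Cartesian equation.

|z - z1| = |z - z2| means z is equidistant from z1 and z2,
i.e. the perpendicular bisector of the segment from (-2, 1) to (4, 3) (midpoint (1, 2)).
With z = x + yi, square both sides:
(x - (-2))^2 + (y - 1)^2 = (x - 4)^2 + (y - 3)^2
The x^2 and y^2 terms cancel: 12x + 4y = 25 - 5 = 20
Simplify: 3x + y = 5
Locus: Perpendicular bisector of the segment from (-2, 1) to (4, 3): the line 3x + y = 5


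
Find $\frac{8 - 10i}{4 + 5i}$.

Multiply numerator and denominator by conjugate (4 - 5i):
= (8 - 10i)(4 - 5i) / (4^2 + 5^2)
= (-18 - 80i) / 41
= -18/41 - (80/41)i


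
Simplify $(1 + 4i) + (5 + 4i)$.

(1 + 5) + (4 + 4)i = 6 + 8i


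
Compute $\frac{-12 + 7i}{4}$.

Divisor is real, so divide each part by 4:
= -3 + (7/4)i


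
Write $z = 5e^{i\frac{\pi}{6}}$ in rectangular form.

a = r cos θ = 5 * sqrt(3)/2 = 5*sqrt(3)/2
b = r sin θ = 5 * 1/2 = 5/2
z = 5*sqrt(3)/2 + (5/2)i


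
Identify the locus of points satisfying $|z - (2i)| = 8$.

|z - z0| = r describes a circle centered at z0 with radius r
Here z0 = 2i and r = 8
Locus: Circle centered at (0, 2) with radius 8


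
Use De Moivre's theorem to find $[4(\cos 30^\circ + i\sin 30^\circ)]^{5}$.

By De Moivre: z^n = r^n(cos(nθ) + i sin(nθ))
= 4^5(cos(5*30°) + i sin(5*30°))
= 1024(cos 150° + i sin 150°)
= -512*sqrt(3) + 512i


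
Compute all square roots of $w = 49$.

|w| = 49, arg(w) = 0°
Root modulus = 49^(1/2) = 7
Root arguments: θ_k = (0° + 360°k)/2 for k = 0, 1, ..., 1
Roots: 7, -7


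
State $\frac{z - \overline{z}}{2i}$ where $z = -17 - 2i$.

z - conjugate(z) = 2bi
(z - conjugate(z))/(2i) = 2bi/(2i) = b = -2


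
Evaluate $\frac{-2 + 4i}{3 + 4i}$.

Multiply numerator and denominator by conjugate (3 - 4i):
= (-2 + 4i)(3 - 4i) / (3^2 + 4^2)
= (10 + 20i) / 25
Divide through by 5: (2 + 4i) / 5
= 2/5 + (4/5)i


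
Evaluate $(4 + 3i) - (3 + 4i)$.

(4 - 3) + (3 - 4)i = 1 - i


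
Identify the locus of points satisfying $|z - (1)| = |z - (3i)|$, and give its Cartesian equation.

|z - z1| = |z - z2| means z is equidistant from z1 and z2,
i.e. the perpendicular bisector of the segment from (1, 0) to (0, 3) (midpoint (1/2, 3/2)).
With z = x + yi, square both sides:
(x - 1)^2 + (y - 0)^2 = (x - 0)^2 + (y - 3)^2
The x^2 and y^2 terms cancel: -2x + 6y = 9 - 1 = 8
Simplify: x - 3y = -4
Locus: Perpendicular bisector of the segment from (1, 0) to (0, 3): the line x - 3y = -4


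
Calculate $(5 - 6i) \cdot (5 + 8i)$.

(a1*a2 - b1*b2) + (a1*b2 + b1*a2)i
= (25 - (-48)) + (40 + (-30))i
= 73 + 10i


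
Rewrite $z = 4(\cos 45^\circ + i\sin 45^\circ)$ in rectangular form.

a = r cos θ = 4 * sqrt(2)/2 = 2*sqrt(2)
b = r sin θ = 4 * sqrt(2)/2 = 2*sqrt(2)
z = 2*sqrt(2) + 2*sqrt(2)i


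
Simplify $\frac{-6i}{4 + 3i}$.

Multiply numerator and denominator by conjugate (4 - 3i):
= (-6i)(4 - 3i) / (4^2 + 3^2)
= (-18 - 24i) / 25
= -18/25 - (24/25)i


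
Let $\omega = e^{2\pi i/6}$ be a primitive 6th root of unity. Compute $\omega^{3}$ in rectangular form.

ω^3 = e^(2πi·3/6) = e^(i·1π)
= cos(1π) + i sin(1π)
= -1


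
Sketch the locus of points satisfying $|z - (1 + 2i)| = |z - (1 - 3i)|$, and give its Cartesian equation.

|z - z1| = |z - z2| means z is equidistant from z1 and z2,
i.e. the perpendicular bisector of the segment from (1, 2) to (1, -3) (midpoint (1, -1/2)).
With z = x + yi, square both sides:
(x - 1)^2 + (y - 2)^2 = (x - 1)^2 + (y - (-3))^2
The x^2 and y^2 terms cancel: 0x + (-10)y = 10 - 5 = 5
Simplify: y = -1/2
Locus: Perpendicular bisector of the segment from (1, 2) to (1, -3): the line y = -1/2


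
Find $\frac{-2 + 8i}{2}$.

Divisor is real, so divide each part by 2:
= -1 + 4i


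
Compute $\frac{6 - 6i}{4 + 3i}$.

Multiply numerator and denominator by conjugate (4 - 3i):
= (6 - 6i)(4 - 3i) / (4^2 + 3^2)
= (6 - 42i) / 25
= 6/25 - (42/25)i


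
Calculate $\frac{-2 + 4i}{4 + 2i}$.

Multiply numerator and denominator by conjugate (4 - 2i):
= (-2 + 4i)(4 - 2i) / (4^2 + 2^2)
= (20i) / 20
= i


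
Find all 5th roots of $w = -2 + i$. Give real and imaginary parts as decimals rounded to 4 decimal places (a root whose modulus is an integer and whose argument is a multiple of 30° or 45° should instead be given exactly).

|w| = sqrt(5) ≈ 2.236068, arg(w) ≈ 153.434949°
Root modulus = sqrt(5)^(1/5) ≈ 1.174619
Root arguments: θ_k = (arg(w) + 360°k)/5 for k = 0, 1, ..., 4
Compute each root as (root modulus)(cos θ_k + i sin θ_k) using full-precision intermediates, then round to 4 decimal places.
Roots: 1.0101 + 0.5995i, -0.2580 + 1.1459i, -1.1696 + 0.1088i, -0.4649 - 1.0787i, 0.8823 - 0.7755i


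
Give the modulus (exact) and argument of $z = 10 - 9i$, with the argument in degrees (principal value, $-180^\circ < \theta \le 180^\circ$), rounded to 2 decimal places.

|z| = sqrt(10^2 + (-9)^2) = sqrt(181)
arg(z) = arctan(b/a) = arctan(-9/10) (quadrant-adjusted) = -41.99°


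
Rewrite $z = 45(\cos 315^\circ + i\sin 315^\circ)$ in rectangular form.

a = r cos θ = 45 * sqrt(2)/2 = 45*sqrt(2)/2
b = r sin θ = 45 * -sqrt(2)/2 = -45*sqrt(2)/2
z = 45*sqrt(2)/2 - (45*sqrt(2)/2)i


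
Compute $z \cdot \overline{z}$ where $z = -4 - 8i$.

z * conjugate(z) = |z|^2 = a^2 + b^2
= (-4)^2 + (-8)^2 = 80


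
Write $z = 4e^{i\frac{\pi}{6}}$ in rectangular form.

a = r cos θ = 4 * sqrt(3)/2 = 2*sqrt(3)
b = r sin θ = 4 * 1/2 = 2
z = 2*sqrt(3) + 2i


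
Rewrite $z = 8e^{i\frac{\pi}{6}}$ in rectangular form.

a = r cos θ = 8 * sqrt(3)/2 = 4*sqrt(3)
b = r sin θ = 8 * 1/2 = 4
z = 4*sqrt(3) + 4i


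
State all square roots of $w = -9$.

|w| = 9, arg(w) = 180°
Root modulus = 9^(1/2) = 3
Root arguments: θ_k = (180° + 360°k)/2 for k = 0, 1, ..., 1
Roots: 3i, -3i


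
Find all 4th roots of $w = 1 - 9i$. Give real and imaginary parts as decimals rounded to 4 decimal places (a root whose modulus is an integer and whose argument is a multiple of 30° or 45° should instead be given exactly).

|w| = sqrt(82) ≈ 9.055385, arg(w) ≈ 276.340192°
Root modulus = sqrt(82)^(1/4) ≈ 1.734709
Root arguments: θ_k = (arg(w) + 360°k)/4 for k = 0, 1, ..., 3
Compute each root as (root modulus)(cos θ_k + i sin θ_k) using full-precision intermediates, then round to 4 decimal places.
Roots: 0.6193 + 1.6204i, -1.6204 + 0.6193i, -0.6193 - 1.6204i, 1.6204 - 0.6193i


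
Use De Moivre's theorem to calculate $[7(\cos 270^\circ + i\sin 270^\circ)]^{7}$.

By De Moivre: z^n = r^n(cos(nθ) + i sin(nθ))
= 7^7(cos(7*270°) + i sin(7*270°))
= 823543(cos 90° + i sin 90°)
= 823543i


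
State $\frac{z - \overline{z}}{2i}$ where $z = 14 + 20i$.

z - conjugate(z) = 2bi
(z - conjugate(z))/(2i) = 2bi/(2i) = b = 20


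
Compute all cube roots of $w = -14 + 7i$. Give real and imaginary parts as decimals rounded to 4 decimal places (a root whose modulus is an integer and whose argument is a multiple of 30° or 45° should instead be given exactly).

|w| = sqrt(245) ≈ 15.652476, arg(w) ≈ 153.434949°
Root modulus = sqrt(245)^(1/3) ≈ 2.501465
Root arguments: θ_k = (arg(w) + 360°k)/3 for k = 0, 1, ..., 2
Compute each root as (root modulus)(cos θ_k + i sin θ_k) using full-precision intermediates, then round to 4 decimal places.
Roots: 1.5693 + 1.9480i, -2.4716 + 0.3851i, 0.9024 - 2.3330i


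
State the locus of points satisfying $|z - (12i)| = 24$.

|z - z0| = r describes a circle centered at z0 with radius r
Here z0 = 12i and r = 24
Locus: Circle centered at (0, 12) with radius 24


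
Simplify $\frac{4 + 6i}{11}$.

Divisor is real, so divide each part by 11:
= 4/11 + (6/11)i


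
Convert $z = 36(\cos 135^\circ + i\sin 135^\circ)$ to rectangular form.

a = r cos θ = 36 * -sqrt(2)/2 = -18*sqrt(2)
b = r sin θ = 36 * sqrt(2)/2 = 18*sqrt(2)
z = -18*sqrt(2) + 18*sqrt(2)i


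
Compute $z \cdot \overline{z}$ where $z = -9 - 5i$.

z * conjugate(z) = |z|^2 = a^2 + b^2
= (-9)^2 + (-5)^2 = 106


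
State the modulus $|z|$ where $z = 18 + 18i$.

|z| = sqrt(a^2 + b^2) = sqrt(18^2 + 18^2) = sqrt(648) = sqrt(648)


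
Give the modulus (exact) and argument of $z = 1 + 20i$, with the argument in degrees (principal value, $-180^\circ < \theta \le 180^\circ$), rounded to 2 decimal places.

|z| = sqrt(1^2 + 20^2) = sqrt(401)
arg(z) = arctan(b/a) = arctan(20/1) (quadrant-adjusted) = 87.14°


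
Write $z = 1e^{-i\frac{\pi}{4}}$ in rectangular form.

a = r cos θ = 1 * sqrt(2)/2 = sqrt(2)/2
b = r sin θ = 1 * -sqrt(2)/2 = -sqrt(2)/2
z = sqrt(2)/2 - (sqrt(2)/2)i


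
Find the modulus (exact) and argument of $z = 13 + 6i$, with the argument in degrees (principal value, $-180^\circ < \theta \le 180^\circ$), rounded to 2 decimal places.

|z| = sqrt(13^2 + 6^2) = sqrt(205)
arg(z) = arctan(b/a) = arctan(6/13) (quadrant-adjusted) = 24.78°


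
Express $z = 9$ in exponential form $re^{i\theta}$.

r = |z| = sqrt((9)^2 + (0)^2) = sqrt(81 + 0) = sqrt(81) = 9
b = 0 and a > 0, so z lies on the positive real axis: θ = 0
z = 9e^(i*0) = 9


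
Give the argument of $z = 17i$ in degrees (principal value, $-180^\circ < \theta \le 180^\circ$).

a = 0 and b > 0, so z lies on the positive imaginary axis: θ = 90°


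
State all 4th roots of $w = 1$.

|w| = 1, arg(w) = 0°
Root modulus = 1^(1/4) = 1
Root arguments: θ_k = (0° + 360°k)/4 for k = 0, 1, ..., 3
Roots: 1, i, -1, -i


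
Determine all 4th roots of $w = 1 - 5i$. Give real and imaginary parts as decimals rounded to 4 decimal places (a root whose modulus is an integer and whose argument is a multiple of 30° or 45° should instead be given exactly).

|w| = sqrt(26) ≈ 5.099020, arg(w) ≈ 281.309932°
Root modulus = sqrt(26)^(1/4) ≈ 1.502698
Root arguments: θ_k = (arg(w) + 360°k)/4 for k = 0, 1, ..., 3
Compute each root as (root modulus)(cos θ_k + i sin θ_k) using full-precision intermediates, then round to 4 decimal places.
Roots: 0.5059 + 1.4150i, -1.4150 + 0.5059i, -0.5059 - 1.4150i, 1.4150 - 0.5059i


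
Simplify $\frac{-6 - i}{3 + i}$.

Multiply numerator and denominator by conjugate (3 - i):
= (-6 - i)(3 - i) / (3^2 + 1^2)
= (-19 + 3i) / 10
= -19/10 + (3/10)i


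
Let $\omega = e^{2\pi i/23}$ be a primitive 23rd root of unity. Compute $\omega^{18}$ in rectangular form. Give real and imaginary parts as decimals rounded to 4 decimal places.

ω^18 = e^(2πi·18/23) = e^(i·36π/23)
= cos(36π/23) + i sin(36π/23)
= 0.2035 - 0.9791i


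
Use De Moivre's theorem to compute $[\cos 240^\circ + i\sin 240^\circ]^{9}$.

By De Moivre: z^n = r^n(cos(nθ) + i sin(nθ))
= 1^9(cos(9*240°) + i sin(9*240°))
= 1(cos 0° + i sin 0°)
= 1


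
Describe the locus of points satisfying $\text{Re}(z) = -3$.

Re(z) = x where z = x + yi; the equation x = -3 is satisfied by all points with that x-coordinate
Locus: Vertical line x = -3


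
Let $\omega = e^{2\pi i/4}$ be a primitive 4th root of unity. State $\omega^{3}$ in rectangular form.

ω^3 = e^(2πi·3/4) = e^(i·3π/2)
= cos(3π/2) + i sin(3π/2)
= -i


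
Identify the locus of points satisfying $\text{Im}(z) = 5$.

Im(z) = y where z = x + yi; the equation y = 5 is satisfied by all points with that y-coordinate
Locus: Horizontal line y = 5


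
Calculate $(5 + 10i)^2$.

(a + bi)^2 = a^2 - b^2 + 2abi
= 5^2 - 10^2 + 2*5*10i
= -75 + 100i


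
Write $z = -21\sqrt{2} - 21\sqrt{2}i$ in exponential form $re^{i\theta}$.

r = |z| = sqrt((-21*sqrt(2))^2 + (-21*sqrt(2))^2) = sqrt(882 + 882) = sqrt(1764) = 42
θ = arctan(b/a) = arctan(-29.6985/-29.6985) (quadrant-adjusted) = -135° = -3π/4
z = 42e^(-i*3π/4)


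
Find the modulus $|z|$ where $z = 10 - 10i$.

|z| = sqrt(a^2 + b^2) = sqrt(10^2 + (-10)^2) = sqrt(200) = sqrt(200)


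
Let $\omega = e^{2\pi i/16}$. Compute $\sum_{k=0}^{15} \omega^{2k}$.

Let ζ = ω^2 = e^(2πi·2/16). Since 16 ∤ 2, ζ ≠ 1.
Sum = Σ_{k=0}^{15} ζ^k = (ζ^16 - 1)/(ζ - 1) = (ω^{2·16} - 1)/(ζ - 1) = (1 - 1)/(ζ - 1) = 0


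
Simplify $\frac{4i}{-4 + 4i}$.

Multiply numerator and denominator by conjugate (-4 - 4i):
= (4i)(-4 - 4i) / ((-4)^2 + 4^2)
= (16 - 16i) / 32
Divide through by 16: (1 - i) / 2
= 1/2 - (1/2)i


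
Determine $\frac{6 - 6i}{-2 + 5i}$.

Multiply numerator and denominator by conjugate (-2 - 5i):
= (6 - 6i)(-2 - 5i) / ((-2)^2 + 5^2)
= (-42 - 18i) / 29
= -42/29 - (18/29)i


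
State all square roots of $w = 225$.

|w| = 225, arg(w) = 0°
Root modulus = 225^(1/2) = 15
Root arguments: θ_k = (0° + 360°k)/2 for k = 0, 1, ..., 1
Roots: 15, -15


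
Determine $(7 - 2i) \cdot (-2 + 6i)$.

(a1*a2 - b1*b2) + (a1*b2 + b1*a2)i
= (-14 - (-12)) + (42 + 4)i
= -2 + 46i


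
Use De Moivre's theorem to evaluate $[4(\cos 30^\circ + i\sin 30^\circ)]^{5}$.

By De Moivre: z^n = r^n(cos(nθ) + i sin(nθ))
= 4^5(cos(5*30°) + i sin(5*30°))
= 1024(cos 150° + i sin 150°)
= -512*sqrt(3) + 512i


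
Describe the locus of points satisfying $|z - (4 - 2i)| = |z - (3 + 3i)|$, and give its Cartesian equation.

|z - z1| = |z - z2| means z is equidistant from z1 and z2,
i.e. the perpendicular bisector of the segment from (4, -2) to (3, 3) (midpoint (7/2, 1/2)).
With z = x + yi, square both sides:
(x - 4)^2 + (y - (-2))^2 = (x - 3)^2 + (y - 3)^2
The x^2 and y^2 terms cancel: -2x + 10y = 18 - 20 = -2
Simplify: x - 5y = 1
Locus: Perpendicular bisector of the segment from (4, -2) to (3, 3): the line x - 5y = 1


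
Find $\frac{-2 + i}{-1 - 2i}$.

Multiply numerator and denominator by conjugate (-1 + 2i):
= (-2 + i)(-1 + 2i) / ((-1)^2 + (-2)^2)
= (-5i) / 5
= -i


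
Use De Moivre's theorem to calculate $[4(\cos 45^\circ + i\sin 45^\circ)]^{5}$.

By De Moivre: z^n = r^n(cos(nθ) + i sin(nθ))
= 4^5(cos(5*45°) + i sin(5*45°))
= 1024(cos 225° + i sin 225°)
= -512*sqrt(2) - 512*sqrt(2)i


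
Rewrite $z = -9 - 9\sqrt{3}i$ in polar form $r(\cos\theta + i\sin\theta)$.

r = |z| = sqrt(a^2 + b^2) = sqrt((-9)^2 + (-9*sqrt(3))^2) = sqrt(81 + 243) = sqrt(324) = 18
θ = arctan(b/a) = arctan(-15.5885/-9) (quadrant-adjusted) = 240°
z = 18(cos 240° + i sin 240°)


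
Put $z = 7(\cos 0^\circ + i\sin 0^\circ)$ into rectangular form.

a = r cos θ = 7 * 1 = 7
b = r sin θ = 7 * 0 = 0
z = 7


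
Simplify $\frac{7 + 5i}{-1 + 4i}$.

Multiply numerator and denominator by conjugate (-1 - 4i):
= (7 + 5i)(-1 - 4i) / ((-1)^2 + 4^2)
= (13 - 33i) / 17
= 13/17 - (33/17)i


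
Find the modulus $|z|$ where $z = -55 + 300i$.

|z| = sqrt(a^2 + b^2) = sqrt((-55)^2 + 300^2) = sqrt(93025) = 305


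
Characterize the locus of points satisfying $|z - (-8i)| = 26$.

|z - z0| = r describes a circle centered at z0 with radius r
Here z0 = -8i and r = 26
Locus: Circle centered at (0, -8) with radius 26


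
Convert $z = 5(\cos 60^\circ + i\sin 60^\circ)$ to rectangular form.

a = r cos θ = 5 * 1/2 = 5/2
b = r sin θ = 5 * sqrt(3)/2 = 5*sqrt(3)/2
z = 5/2 + (5*sqrt(3)/2)i


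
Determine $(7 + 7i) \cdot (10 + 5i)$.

(a1*a2 - b1*b2) + (a1*b2 + b1*a2)i
= (70 - 35) + (35 + 70)i
= 35 + 105i


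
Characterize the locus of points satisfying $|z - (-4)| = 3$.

|z - z0| = r describes a circle centered at z0 with radius r
Here z0 = -4 and r = 3
Locus: Circle centered at (-4, 0) with radius 3


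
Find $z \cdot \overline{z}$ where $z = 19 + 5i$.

z * conjugate(z) = |z|^2 = a^2 + b^2
= 19^2 + 5^2 = 386


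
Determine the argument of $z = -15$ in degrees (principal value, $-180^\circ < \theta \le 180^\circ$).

b = 0 and a < 0, so z lies on the negative real axis: θ = 180°


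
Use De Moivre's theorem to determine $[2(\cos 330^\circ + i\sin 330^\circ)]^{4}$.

By De Moivre: z^n = r^n(cos(nθ) + i sin(nθ))
= 2^4(cos(4*330°) + i sin(4*330°))
= 16(cos 240° + i sin 240°)
= -8 - 8*sqrt(3)i


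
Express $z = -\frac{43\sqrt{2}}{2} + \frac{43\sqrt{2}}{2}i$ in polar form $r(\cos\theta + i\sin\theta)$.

r = |z| = sqrt(a^2 + b^2) = sqrt((-43*sqrt(2)/2)^2 + (43*sqrt(2)/2)^2) = sqrt(1849/2 + 1849/2) = sqrt(1849) = 43
θ = arctan(b/a) = arctan(30.4056/-30.4056) (quadrant-adjusted) = 135°
z = 43(cos 135° + i sin 135°)


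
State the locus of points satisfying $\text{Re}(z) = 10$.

Re(z) = x where z = x + yi; the equation x = 10 is satisfied by all points with that x-coordinate
Locus: Vertical line x = 10


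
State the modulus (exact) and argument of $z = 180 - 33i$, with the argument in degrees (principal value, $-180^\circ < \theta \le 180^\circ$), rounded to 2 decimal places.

|z| = sqrt(180^2 + (-33)^2) = 183
arg(z) = arctan(b/a) = arctan(-33/180) (quadrant-adjusted) = -10.39°


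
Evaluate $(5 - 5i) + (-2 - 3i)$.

(5 + (-2)) + (-5 + (-3))i = 3 - 8i


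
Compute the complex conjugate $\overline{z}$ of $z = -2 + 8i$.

If z = a + bi, then conjugate(z) = a - bi
conjugate(-2 + 8i) = -2 - 8i


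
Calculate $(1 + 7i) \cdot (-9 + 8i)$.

(a1*a2 - b1*b2) + (a1*b2 + b1*a2)i
= (-9 - 56) + (8 + (-63))i
= -65 - 55i


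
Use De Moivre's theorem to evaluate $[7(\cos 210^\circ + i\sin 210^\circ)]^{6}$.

By De Moivre: z^n = r^n(cos(nθ) + i sin(nθ))
= 7^6(cos(6*210°) + i sin(6*210°))
= 117649(cos 180° + i sin 180°)
= -117649


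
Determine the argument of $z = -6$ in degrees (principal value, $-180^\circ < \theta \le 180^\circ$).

b = 0 and a < 0, so z lies on the negative real axis: θ = 180°


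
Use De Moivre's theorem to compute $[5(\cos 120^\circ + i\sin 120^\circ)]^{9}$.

By De Moivre: z^n = r^n(cos(nθ) + i sin(nθ))
= 5^9(cos(9*120°) + i sin(9*120°))
= 1953125(cos 0° + i sin 0°)
= 1953125


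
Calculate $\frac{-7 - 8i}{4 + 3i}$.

Multiply numerator and denominator by conjugate (4 - 3i):
= (-7 - 8i)(4 - 3i) / (4^2 + 3^2)
= (-52 - 11i) / 25
= -52/25 - (11/25)i


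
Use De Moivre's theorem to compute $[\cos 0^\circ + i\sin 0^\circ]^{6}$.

By De Moivre: z^n = r^n(cos(nθ) + i sin(nθ))
= 1^6(cos(6*0°) + i sin(6*0°))
= 1(cos 0° + i sin 0°)
= 1


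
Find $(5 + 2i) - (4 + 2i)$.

(5 - 4) + (2 - 2)i = 1


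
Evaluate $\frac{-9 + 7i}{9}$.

Divisor is real, so divide each part by 9:
= -1 + (7/9)i


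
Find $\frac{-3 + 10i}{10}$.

Divisor is real, so divide each part by 10:
= -3/10 + i


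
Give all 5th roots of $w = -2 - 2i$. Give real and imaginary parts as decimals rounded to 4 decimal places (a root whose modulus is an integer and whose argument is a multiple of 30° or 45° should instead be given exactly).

|w| = sqrt(8) ≈ 2.828427, arg(w) = 225°
Root modulus = sqrt(8)^(1/5) ≈ 1.231144
Root arguments: θ_k = (225° + 360°k)/5 for k = 0, 1, ..., 4
Compute each root as (root modulus)(cos θ_k + i sin θ_k) using full-precision intermediates, then round to 4 decimal places.
Roots: 0.8706 + 0.8706i, -0.5589 + 1.0970i, -1.2160 - 0.1926i, -0.1926 - 1.2160i, 1.0970 - 0.5589i


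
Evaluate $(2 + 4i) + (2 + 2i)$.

(2 + 2) + (4 + 2)i = 4 + 6i


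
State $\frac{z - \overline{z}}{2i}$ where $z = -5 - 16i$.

z - conjugate(z) = 2bi
(z - conjugate(z))/(2i) = 2bi/(2i) = b = -16


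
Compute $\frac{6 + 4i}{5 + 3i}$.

Multiply numerator and denominator by conjugate (5 - 3i):
= (6 + 4i)(5 - 3i) / (5^2 + 3^2)
= (42 + 2i) / 34
Divide through by 2: (21 + i) / 17
= 21/17 + (1/17)i


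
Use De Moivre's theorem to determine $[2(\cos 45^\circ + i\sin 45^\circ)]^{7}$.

By De Moivre: z^n = r^n(cos(nθ) + i sin(nθ))
= 2^7(cos(7*45°) + i sin(7*45°))
= 128(cos 315° + i sin 315°)
= 64*sqrt(2) - 64*sqrt(2)i


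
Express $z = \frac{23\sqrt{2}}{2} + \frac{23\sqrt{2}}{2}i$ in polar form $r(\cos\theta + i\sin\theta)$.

r = |z| = sqrt(a^2 + b^2) = sqrt((23*sqrt(2)/2)^2 + (23*sqrt(2)/2)^2) = sqrt(529/2 + 529/2) = sqrt(529) = 23
θ = arctan(b/a) = arctan(16.2635/16.2635) (quadrant-adjusted) = 45°
z = 23(cos 45° + i sin 45°)


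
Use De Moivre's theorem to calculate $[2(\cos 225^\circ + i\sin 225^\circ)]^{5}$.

By De Moivre: z^n = r^n(cos(nθ) + i sin(nθ))
= 2^5(cos(5*225°) + i sin(5*225°))
= 32(cos 45° + i sin 45°)
= 16*sqrt(2) + 16*sqrt(2)i


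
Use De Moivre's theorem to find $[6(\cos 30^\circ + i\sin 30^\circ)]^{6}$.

By De Moivre: z^n = r^n(cos(nθ) + i sin(nθ))
= 6^6(cos(6*30°) + i sin(6*30°))
= 46656(cos 180° + i sin 180°)
= -46656


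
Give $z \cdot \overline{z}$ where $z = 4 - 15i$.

z * conjugate(z) = |z|^2 = a^2 + b^2
= 4^2 + (-15)^2 = 241


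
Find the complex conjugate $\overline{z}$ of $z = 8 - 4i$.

If z = a + bi, then conjugate(z) = a - bi
conjugate(8 - 4i) = 8 + 4i


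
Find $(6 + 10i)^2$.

(a + bi)^2 = a^2 - b^2 + 2abi
= 6^2 - 10^2 + 2*6*10i
= -64 + 120i


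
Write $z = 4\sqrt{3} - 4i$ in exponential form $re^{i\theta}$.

r = |z| = sqrt((4*sqrt(3))^2 + (-4)^2) = sqrt(48 + 16) = sqrt(64) = 8
θ = arctan(b/a) = arctan(-4/6.9282) (quadrant-adjusted) = -30° = -π/6
z = 8e^(-i*π/6)


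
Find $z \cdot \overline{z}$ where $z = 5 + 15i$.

z * conjugate(z) = |z|^2 = a^2 + b^2
= 5^2 + 15^2 = 250


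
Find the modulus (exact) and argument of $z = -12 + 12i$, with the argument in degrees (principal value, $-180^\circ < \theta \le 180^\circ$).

|z| = sqrt((-12)^2 + 12^2) = sqrt(288)
arg(z) = arctan(b/a) = arctan(12/-12) (quadrant-adjusted) = 135°


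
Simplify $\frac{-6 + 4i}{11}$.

Divisor is real, so divide each part by 11:
= -6/11 + (4/11)i


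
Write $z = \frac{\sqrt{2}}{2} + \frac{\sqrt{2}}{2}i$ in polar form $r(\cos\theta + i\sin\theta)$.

r = |z| = sqrt(a^2 + b^2) = sqrt((sqrt(2)/2)^2 + (sqrt(2)/2)^2) = sqrt(1/2 + 1/2) = sqrt(1) = 1
θ = arctan(b/a) = arctan(0.7071/0.7071) (quadrant-adjusted) = 45°
z = 1(cos 45° + i sin 45°)


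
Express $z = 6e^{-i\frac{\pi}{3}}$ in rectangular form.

a = r cos θ = 6 * 1/2 = 3
b = r sin θ = 6 * -sqrt(3)/2 = -3*sqrt(3)
z = 3 - 3*sqrt(3)i


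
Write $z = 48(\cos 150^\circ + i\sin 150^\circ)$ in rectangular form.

a = r cos θ = 48 * -sqrt(3)/2 = -24*sqrt(3)
b = r sin θ = 48 * 1/2 = 24
z = -24*sqrt(3) + 24i


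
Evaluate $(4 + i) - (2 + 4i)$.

(4 - 2) + (1 - 4)i = 2 - 3i


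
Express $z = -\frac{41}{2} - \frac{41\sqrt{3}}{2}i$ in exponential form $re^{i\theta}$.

r = |z| = sqrt((-41/2)^2 + (-41*sqrt(3)/2)^2) = sqrt(1681/4 + 5043/4) = sqrt(1681) = 41
θ = arctan(b/a) = arctan(-35.507/-20.5) (quadrant-adjusted) = -120° = -2π/3
z = 41e^(-i*2π/3)


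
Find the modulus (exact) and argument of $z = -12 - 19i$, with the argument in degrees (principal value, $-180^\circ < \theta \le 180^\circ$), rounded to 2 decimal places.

|z| = sqrt((-12)^2 + (-19)^2) = sqrt(505)
arg(z) = arctan(b/a) = arctan(-19/-12) (quadrant-adjusted) = -122.28°


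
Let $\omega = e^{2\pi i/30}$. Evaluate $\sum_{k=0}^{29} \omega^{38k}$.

Let ζ = ω^38 = e^(2πi·38/30). Since 30 ∤ 38, ζ ≠ 1.
Sum = Σ_{k=0}^{29} ζ^k = (ζ^30 - 1)/(ζ - 1) = (ω^{38·30} - 1)/(ζ - 1) = (1 - 1)/(ζ - 1) = 0


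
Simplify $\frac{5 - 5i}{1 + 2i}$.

Multiply numerator and denominator by conjugate (1 - 2i):
= (5 - 5i)(1 - 2i) / (1^2 + 2^2)
= (-5 - 15i) / 5
= -1 - 3i


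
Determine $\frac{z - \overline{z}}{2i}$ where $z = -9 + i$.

z - conjugate(z) = 2bi
(z - conjugate(z))/(2i) = 2bi/(2i) = b = 1


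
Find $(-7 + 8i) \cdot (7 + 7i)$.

(a1*a2 - b1*b2) + (a1*b2 + b1*a2)i
= (-49 - 56) + (-49 + 56)i
= -105 + 7i


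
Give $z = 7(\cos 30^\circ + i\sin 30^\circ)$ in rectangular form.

a = r cos θ = 7 * sqrt(3)/2 = 7*sqrt(3)/2
b = r sin θ = 7 * 1/2 = 7/2
z = 7*sqrt(3)/2 + (7/2)i


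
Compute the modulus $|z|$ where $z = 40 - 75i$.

|z| = sqrt(a^2 + b^2) = sqrt(40^2 + (-75)^2) = sqrt(7225) = 85


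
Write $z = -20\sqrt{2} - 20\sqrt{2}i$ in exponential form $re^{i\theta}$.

r = |z| = sqrt((-20*sqrt(2))^2 + (-20*sqrt(2))^2) = sqrt(800 + 800) = sqrt(1600) = 40
θ = arctan(b/a) = arctan(-28.2843/-28.2843) (quadrant-adjusted) = 225° = 5π/4
z = 40e^(i*5π/4)


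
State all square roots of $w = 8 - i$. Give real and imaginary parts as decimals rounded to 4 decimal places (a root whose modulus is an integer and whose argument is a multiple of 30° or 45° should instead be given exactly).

|w| = sqrt(65) ≈ 8.062258, arg(w) ≈ 352.874984°
Root modulus = sqrt(65)^(1/2) ≈ 2.839412
Root arguments: θ_k = (arg(w) + 360°k)/2 for k = 0, 1, ..., 1
Compute each root as (root modulus)(cos θ_k + i sin θ_k) using full-precision intermediates, then round to 4 decimal places.
Roots: -2.8339 + 0.1764i, 2.8339 - 0.1764i


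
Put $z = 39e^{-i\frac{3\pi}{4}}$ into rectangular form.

a = r cos θ = 39 * -sqrt(2)/2 = -39*sqrt(2)/2
b = r sin θ = 39 * -sqrt(2)/2 = -39*sqrt(2)/2
z = -39*sqrt(2)/2 - (39*sqrt(2)/2)i


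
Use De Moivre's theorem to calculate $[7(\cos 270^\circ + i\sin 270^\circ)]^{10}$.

By De Moivre: z^n = r^n(cos(nθ) + i sin(nθ))
= 7^10(cos(10*270°) + i sin(10*270°))
= 282475249(cos 180° + i sin 180°)
= -282475249


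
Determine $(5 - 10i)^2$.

(a + bi)^2 = a^2 - b^2 + 2abi
= 5^2 - (-10)^2 + 2*5*(-10)i
= -75 - 100i


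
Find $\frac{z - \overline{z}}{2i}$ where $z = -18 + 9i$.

z - conjugate(z) = 2bi
(z - conjugate(z))/(2i) = 2bi/(2i) = b = 9


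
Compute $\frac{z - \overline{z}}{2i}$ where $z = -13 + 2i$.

z - conjugate(z) = 2bi
(z - conjugate(z))/(2i) = 2bi/(2i) = b = 2


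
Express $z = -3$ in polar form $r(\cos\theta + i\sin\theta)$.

r = |z| = sqrt(a^2 + b^2) = sqrt((-3)^2 + (0)^2) = sqrt(9 + 0) = sqrt(9) = 3
b = 0 and a < 0, so z lies on the negative real axis: θ = 180°
z = 3(cos 180° + i sin 180°)


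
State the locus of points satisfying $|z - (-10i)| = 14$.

|z - z0| = r describes a circle centered at z0 with radius r
Here z0 = -10i and r = 14
Locus: Circle centered at (0, -10) with radius 14


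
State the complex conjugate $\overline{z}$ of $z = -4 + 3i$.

If z = a + bi, then conjugate(z) = a - bi
conjugate(-4 + 3i) = -4 - 3i


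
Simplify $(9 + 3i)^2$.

(a + bi)^2 = a^2 - b^2 + 2abi
= 9^2 - 3^2 + 2*9*3i
= 72 + 54i


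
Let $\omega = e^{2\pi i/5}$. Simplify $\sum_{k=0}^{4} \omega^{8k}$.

Let ζ = ω^8 = e^(2πi·8/5). Since 5 ∤ 8, ζ ≠ 1.
Sum = Σ_{k=0}^{4} ζ^k = (ζ^5 - 1)/(ζ - 1) = (ω^{8·5} - 1)/(ζ - 1) = (1 - 1)/(ζ - 1) = 0


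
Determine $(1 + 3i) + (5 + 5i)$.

(1 + 5) + (3 + 5)i = 6 + 8i


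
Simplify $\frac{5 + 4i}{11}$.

Divisor is real, so divide each part by 11:
= 5/11 + (4/11)i


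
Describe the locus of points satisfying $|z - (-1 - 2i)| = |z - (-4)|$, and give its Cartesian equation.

|z - z1| = |z - z2| means z is equidistant from z1 and z2,
i.e. the perpendicular bisector of the segment from (-1, -2) to (-4, 0) (midpoint (-5/2, -1)).
With z = x + yi, square both sides:
(x - (-1))^2 + (y - (-2))^2 = (x - (-4))^2 + (y - 0)^2
The x^2 and y^2 terms cancel: -6x + 4y = 16 - 5 = 11
Simplify: 6x - 4y = -11
Locus: Perpendicular bisector of the segment from (-1, -2) to (-4, 0): the line 6x - 4y = -11


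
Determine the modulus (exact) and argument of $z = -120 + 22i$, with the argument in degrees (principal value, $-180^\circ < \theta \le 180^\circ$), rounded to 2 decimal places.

|z| = sqrt((-120)^2 + 22^2) = 122
arg(z) = arctan(b/a) = arctan(22/-120) (quadrant-adjusted) = 169.61°


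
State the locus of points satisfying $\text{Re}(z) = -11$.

Re(z) = x where z = x + yi; the equation x = -11 is satisfied by all points with that x-coordinate
Locus: Vertical line x = -11


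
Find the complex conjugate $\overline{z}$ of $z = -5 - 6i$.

If z = a + bi, then conjugate(z) = a - bi
conjugate(-5 - 6i) = -5 + 6i


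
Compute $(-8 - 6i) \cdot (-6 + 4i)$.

(a1*a2 - b1*b2) + (a1*b2 + b1*a2)i
= (48 - (-24)) + (-32 + 36)i
= 72 + 4i


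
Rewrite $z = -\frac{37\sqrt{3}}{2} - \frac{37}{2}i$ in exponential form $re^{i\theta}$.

r = |z| = sqrt((-37*sqrt(3)/2)^2 + (-37/2)^2) = sqrt(4107/4 + 1369/4) = sqrt(1369) = 37
θ = arctan(b/a) = arctan(-18.5/-32.0429) (quadrant-adjusted) = 210° = 7π/6
z = 37e^(i*7π/6)


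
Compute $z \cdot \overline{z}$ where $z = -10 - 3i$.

z * conjugate(z) = |z|^2 = a^2 + b^2
= (-10)^2 + (-3)^2 = 109


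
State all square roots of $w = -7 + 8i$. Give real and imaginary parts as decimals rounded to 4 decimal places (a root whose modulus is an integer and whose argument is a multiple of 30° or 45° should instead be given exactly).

|w| = sqrt(113) ≈ 10.630146, arg(w) ≈ 131.185925°
Root modulus = sqrt(113)^(1/2) ≈ 3.260390
Root arguments: θ_k = (arg(w) + 360°k)/2 for k = 0, 1, ..., 1
Compute each root as (root modulus)(cos θ_k + i sin θ_k) using full-precision intermediates, then round to 4 decimal places.
Roots: 1.3472 + 2.9690i, -1.3472 - 2.9690i


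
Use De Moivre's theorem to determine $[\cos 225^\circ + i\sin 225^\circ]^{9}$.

By De Moivre: z^n = r^n(cos(nθ) + i sin(nθ))
= 1^9(cos(9*225°) + i sin(9*225°))
= 1(cos 225° + i sin 225°)
= -sqrt(2)/2 - (sqrt(2)/2)i


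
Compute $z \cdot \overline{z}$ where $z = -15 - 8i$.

z * conjugate(z) = |z|^2 = a^2 + b^2
= (-15)^2 + (-8)^2 = 289


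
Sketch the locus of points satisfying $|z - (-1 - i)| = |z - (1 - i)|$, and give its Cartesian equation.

|z - z1| = |z - z2| means z is equidistant from z1 and z2,
i.e. the perpendicular bisector of the segment from (-1, -1) to (1, -1) (midpoint (0, -1)).
With z = x + yi, square both sides:
(x - (-1))^2 + (y - (-1))^2 = (x - 1)^2 + (y - (-1))^2
The x^2 and y^2 terms cancel: 4x + 0y = 2 - 2 = 0
Simplify: x = 0
Locus: Perpendicular bisector of the segment from (-1, -1) to (1, -1): the line x = 0


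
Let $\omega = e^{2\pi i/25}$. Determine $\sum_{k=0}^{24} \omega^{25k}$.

Since 25 divides 25, ω^25 = (ω^25)^1 = 1^1 = 1, so every term is 1.
Sum = 25 · 1 = 25


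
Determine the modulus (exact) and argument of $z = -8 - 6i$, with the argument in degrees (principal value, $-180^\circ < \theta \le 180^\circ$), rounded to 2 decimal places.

|z| = sqrt((-8)^2 + (-6)^2) = 10
arg(z) = arctan(b/a) = arctan(-6/-8) (quadrant-adjusted) = -143.13°


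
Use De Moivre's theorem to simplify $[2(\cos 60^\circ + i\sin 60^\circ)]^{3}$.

By De Moivre: z^n = r^n(cos(nθ) + i sin(nθ))
= 2^3(cos(3*60°) + i sin(3*60°))
= 8(cos 180° + i sin 180°)
= -8


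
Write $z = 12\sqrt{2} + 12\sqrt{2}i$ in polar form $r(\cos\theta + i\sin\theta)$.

r = |z| = sqrt(a^2 + b^2) = sqrt((12*sqrt(2))^2 + (12*sqrt(2))^2) = sqrt(288 + 288) = sqrt(576) = 24
θ = arctan(b/a) = arctan(16.9706/16.9706) (quadrant-adjusted) = 45°
z = 24(cos 45° + i sin 45°)


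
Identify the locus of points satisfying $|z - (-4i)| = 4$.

|z - z0| = r describes a circle centered at z0 with radius r
Here z0 = -4i and r = 4
Locus: Circle centered at (0, -4) with radius 4


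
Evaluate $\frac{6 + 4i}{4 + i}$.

Multiply numerator and denominator by conjugate (4 - i):
= (6 + 4i)(4 - i) / (4^2 + 1^2)
= (28 + 10i) / 17
= 28/17 + (10/17)i


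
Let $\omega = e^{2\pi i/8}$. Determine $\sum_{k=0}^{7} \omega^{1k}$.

Let ζ = ω^1 = e^(2πi·1/8). Since 8 ∤ 1, ζ ≠ 1.
Sum = Σ_{k=0}^{7} ζ^k = (ζ^8 - 1)/(ζ - 1) = (ω^{1·8} - 1)/(ζ - 1) = (1 - 1)/(ζ - 1) = 0


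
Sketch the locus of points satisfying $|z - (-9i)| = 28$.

|z - z0| = r describes a circle centered at z0 with radius r
Here z0 = -9i and r = 28
Locus: Circle centered at (0, -9) with radius 28


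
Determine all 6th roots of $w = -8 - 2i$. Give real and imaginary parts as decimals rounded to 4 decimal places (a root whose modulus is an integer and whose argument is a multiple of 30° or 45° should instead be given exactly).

|w| = sqrt(68) ≈ 8.246211, arg(w) ≈ 194.036243°
Root modulus = sqrt(68)^(1/6) ≈ 1.421376
Root arguments: θ_k = (arg(w) + 360°k)/6 for k = 0, 1, ..., 5
Compute each root as (root modulus)(cos θ_k + i sin θ_k) using full-precision intermediates, then round to 4 decimal places.
Roots: 1.2009 + 0.7603i, -0.0580 + 1.4202i, -1.2589 + 0.6599i, -1.2009 - 0.7603i, 0.0580 - 1.4202i, 1.2589 - 0.6599i


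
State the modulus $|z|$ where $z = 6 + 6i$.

|z| = sqrt(a^2 + b^2) = sqrt(6^2 + 6^2) = sqrt(72) = sqrt(72)


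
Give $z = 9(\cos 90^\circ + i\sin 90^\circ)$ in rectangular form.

a = r cos θ = 9 * 0 = 0
b = r sin θ = 9 * 1 = 9
z = 9i


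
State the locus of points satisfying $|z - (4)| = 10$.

|z - z0| = r describes a circle centered at z0 with radius r
Here z0 = 4 and r = 10
Locus: Circle centered at (4, 0) with radius 10


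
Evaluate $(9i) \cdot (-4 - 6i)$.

(a1*a2 - b1*b2) + (a1*b2 + b1*a2)i
= (0 - (-54)) + (0 + (-36))i
= 54 - 36i


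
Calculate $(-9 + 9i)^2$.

(a + bi)^2 = a^2 - b^2 + 2abi
= (-9)^2 - 9^2 + 2*(-9)*9i
= -162i


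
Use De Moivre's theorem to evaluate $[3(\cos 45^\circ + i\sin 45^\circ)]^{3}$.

By De Moivre: z^n = r^n(cos(nθ) + i sin(nθ))
= 3^3(cos(3*45°) + i sin(3*45°))
= 27(cos 135° + i sin 135°)
= -27*sqrt(2)/2 + (27*sqrt(2)/2)i


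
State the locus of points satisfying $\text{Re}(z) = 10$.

Re(z) = x where z = x + yi; the equation x = 10 is satisfied by all points with that x-coordinate
Locus: Vertical line x = 10


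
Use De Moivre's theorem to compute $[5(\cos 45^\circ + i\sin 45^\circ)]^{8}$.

By De Moivre: z^n = r^n(cos(nθ) + i sin(nθ))
= 5^8(cos(8*45°) + i sin(8*45°))
= 390625(cos 0° + i sin 0°)
= 390625


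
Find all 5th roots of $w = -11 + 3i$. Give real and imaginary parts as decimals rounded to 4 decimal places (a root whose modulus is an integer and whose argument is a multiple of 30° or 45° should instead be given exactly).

|w| = sqrt(130) ≈ 11.401754, arg(w) ≈ 164.744881°
Root modulus = sqrt(130)^(1/5) ≈ 1.627025
Root arguments: θ_k = (arg(w) + 360°k)/5 for k = 0, 1, ..., 4
Compute each root as (root modulus)(cos θ_k + i sin θ_k) using full-precision intermediates, then round to 4 decimal places.
Roots: 1.3653 + 0.8849i, -0.4197 + 1.5720i, -1.6247 + 0.0866i, -0.5844 - 1.5184i, 1.2635 - 1.0250i


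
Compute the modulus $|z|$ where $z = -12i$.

|z| = sqrt(a^2 + b^2) = sqrt(0^2 + (-12)^2) = sqrt(144) = 12


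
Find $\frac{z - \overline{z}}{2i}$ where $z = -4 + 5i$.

z - conjugate(z) = 2bi
(z - conjugate(z))/(2i) = 2bi/(2i) = b = 5


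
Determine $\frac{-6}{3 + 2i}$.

Multiply numerator and denominator by conjugate (3 - 2i):
= (-6)(3 - 2i) / (3^2 + 2^2)
= (-18 + 12i) / 13
= -18/13 + (12/13)i


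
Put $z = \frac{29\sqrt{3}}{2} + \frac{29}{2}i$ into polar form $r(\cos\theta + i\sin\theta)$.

r = |z| = sqrt(a^2 + b^2) = sqrt((29*sqrt(3)/2)^2 + (29/2)^2) = sqrt(2523/4 + 841/4) = sqrt(841) = 29
θ = arctan(b/a) = arctan(14.5/25.1147) (quadrant-adjusted) = 30°
z = 29(cos 30° + i sin 30°)


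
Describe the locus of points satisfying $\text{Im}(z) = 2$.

Im(z) = y where z = x + yi; the equation y = 2 is satisfied by all points with that y-coordinate
Locus: Horizontal line y = 2


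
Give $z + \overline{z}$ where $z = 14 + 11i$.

z + conjugate(z) = (a + bi) + (a - bi) = 2a
= 2 * 14 = 28


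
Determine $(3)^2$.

(a + bi)^2 = a^2 - b^2 + 2abi
= 3^2 - 0^2 + 2*3*0i
= 9


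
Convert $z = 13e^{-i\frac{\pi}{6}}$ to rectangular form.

a = r cos θ = 13 * sqrt(3)/2 = 13*sqrt(3)/2
b = r sin θ = 13 * -1/2 = -13/2
z = 13*sqrt(3)/2 - (13/2)i


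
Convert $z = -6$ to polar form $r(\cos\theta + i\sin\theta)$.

r = |z| = sqrt(a^2 + b^2) = sqrt((-6)^2 + (0)^2) = sqrt(36 + 0) = sqrt(36) = 6
b = 0 and a < 0, so z lies on the negative real axis: θ = 180°
z = 6(cos 180° + i sin 180°)


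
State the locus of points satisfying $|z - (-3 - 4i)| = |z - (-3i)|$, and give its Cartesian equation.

|z - z1| = |z - z2| means z is equidistant from z1 and z2,
i.e. the perpendicular bisector of the segment from (-3, -4) to (0, -3) (midpoint (-3/2, -7/2)).
With z = x + yi, square both sides:
(x - (-3))^2 + (y - (-4))^2 = (x - 0)^2 + (y - (-3))^2
The x^2 and y^2 terms cancel: 6x + 2y = 9 - 25 = -16
Simplify: 3x + y = -8
Locus: Perpendicular bisector of the segment from (-3, -4) to (0, -3): the line 3x + y = -8


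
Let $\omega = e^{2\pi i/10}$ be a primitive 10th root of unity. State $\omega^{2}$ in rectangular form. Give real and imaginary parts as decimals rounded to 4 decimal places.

ω^2 = e^(2πi·2/10) = e^(i·2π/5)
= cos(2π/5) + i sin(2π/5)
= 0.3090 + 0.9511i
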